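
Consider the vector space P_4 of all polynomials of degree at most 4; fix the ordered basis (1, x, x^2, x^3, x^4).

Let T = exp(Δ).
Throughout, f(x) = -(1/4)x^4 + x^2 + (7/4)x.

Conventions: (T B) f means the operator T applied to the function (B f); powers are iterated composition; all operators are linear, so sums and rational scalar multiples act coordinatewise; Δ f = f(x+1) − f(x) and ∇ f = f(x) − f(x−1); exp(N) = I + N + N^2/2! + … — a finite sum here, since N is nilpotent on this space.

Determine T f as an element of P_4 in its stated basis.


the image equals g(x) = -(1/4)x^4 - x^3 - 2x^2 - (5/4)x

order-1 term: -x^3 - (3/2)x^2 + x + 5/2
order-2 term: -(3/2)x^2 - 3x - 3/4
order-3 term: -x - 3/2
order-4 term: -1/4
the series for exp(Δ) f terminates at order 4
exp(Δ) f = -(1/4)x^4 - x^3 - 2x^2 - (5/4)x


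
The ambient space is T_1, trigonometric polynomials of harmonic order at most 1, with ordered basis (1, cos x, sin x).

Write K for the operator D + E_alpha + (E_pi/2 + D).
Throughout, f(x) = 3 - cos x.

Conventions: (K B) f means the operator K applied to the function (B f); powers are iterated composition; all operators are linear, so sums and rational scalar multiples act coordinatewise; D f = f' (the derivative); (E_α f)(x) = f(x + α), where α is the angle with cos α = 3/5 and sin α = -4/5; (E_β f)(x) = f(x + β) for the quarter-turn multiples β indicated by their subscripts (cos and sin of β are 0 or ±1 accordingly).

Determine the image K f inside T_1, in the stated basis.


the result is g(x) = 6 - (3/5)cos x + (11/5)sin x

D f = sin x
E_alpha f = 3 - (3/5)cos x - (4/5)sin x
E_pi/2 f = 3 + sin x
D f = sin x
(E_pi/2 + D) f = 3 + 2sin x
(D + E_alpha + (E_pi/2 + D)) f = 6 - (3/5)cos x + (11/5)sin x


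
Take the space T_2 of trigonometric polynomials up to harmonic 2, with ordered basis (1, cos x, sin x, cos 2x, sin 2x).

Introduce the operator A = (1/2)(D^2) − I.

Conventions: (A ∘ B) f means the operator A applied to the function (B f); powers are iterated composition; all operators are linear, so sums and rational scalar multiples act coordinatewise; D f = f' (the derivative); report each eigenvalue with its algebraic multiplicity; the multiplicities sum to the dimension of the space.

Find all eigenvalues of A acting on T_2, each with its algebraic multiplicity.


λ = -3 (multiplicity 2), λ = -3/2 (multiplicity 2), λ = -1 (multiplicity 1)

image of 1: -1
image of cos x: -(3/2)cos x
image of sin x: -(3/2)sin x
image of cos 2x: -3cos 2x
image of sin 2x: -3sin 2x
the matrix is diagonal; its diagonal is (-1, -3/2, -3/2, -3, -3)
for a triangular matrix the eigenvalues are the diagonal entries, with algebraic multiplicity their repetition count


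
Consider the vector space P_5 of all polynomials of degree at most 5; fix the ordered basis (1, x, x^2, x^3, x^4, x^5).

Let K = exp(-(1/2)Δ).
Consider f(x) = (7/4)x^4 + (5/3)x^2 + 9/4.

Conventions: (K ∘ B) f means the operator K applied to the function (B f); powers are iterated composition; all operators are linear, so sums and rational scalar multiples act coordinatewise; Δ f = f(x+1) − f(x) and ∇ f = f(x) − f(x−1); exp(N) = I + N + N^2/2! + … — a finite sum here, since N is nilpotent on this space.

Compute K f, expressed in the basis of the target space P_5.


the image equals g(x) = (7/4)x^4 - (7/2)x^3 - (23/24)x^2 - (19/24)x + 541/192

order-1 term: -(7/2)x^3 - (21/4)x^2 - (31/6)x - 41/24
order-2 term: (21/8)x^2 + (21/4)x + 167/48
order-3 term: -(7/8)x - 21/16
order-4 term: 7/64
the series for exp(-(1/2)Δ) f terminates at order 4
exp(-(1/2)Δ) f = (7/4)x^4 - (7/2)x^3 - (23/24)x^2 - (19/24)x + 541/192


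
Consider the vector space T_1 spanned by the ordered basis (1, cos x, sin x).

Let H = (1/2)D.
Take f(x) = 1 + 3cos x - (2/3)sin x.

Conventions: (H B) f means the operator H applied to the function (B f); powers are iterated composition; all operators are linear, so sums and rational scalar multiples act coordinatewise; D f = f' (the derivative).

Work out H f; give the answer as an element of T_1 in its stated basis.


the image equals g(x) = -(1/3)cos x - (3/2)sin x

D f = -(2/3)cos x - 3sin x
((1/2)D) f = -(1/3)cos x - (3/2)sin x


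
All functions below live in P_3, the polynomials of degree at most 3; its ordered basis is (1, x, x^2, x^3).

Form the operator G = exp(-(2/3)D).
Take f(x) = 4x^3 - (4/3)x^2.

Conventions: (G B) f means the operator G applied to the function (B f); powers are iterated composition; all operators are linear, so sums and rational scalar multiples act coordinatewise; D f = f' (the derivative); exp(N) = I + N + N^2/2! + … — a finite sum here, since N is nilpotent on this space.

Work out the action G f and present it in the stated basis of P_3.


order-1 term: -8x^2 + (16/9)x
order-2 term: (16/3)x - 16/27
order-3 term: -32/27
the series for exp(-(2/3)D) f terminates at order 3
exp(-(2/3)D) f = 4x^3 - (28/3)x^2 + (64/9)x - 16/9

the image equals g(x) = 4x^3 - (28/3)x^2 + (64/9)x - 16/9


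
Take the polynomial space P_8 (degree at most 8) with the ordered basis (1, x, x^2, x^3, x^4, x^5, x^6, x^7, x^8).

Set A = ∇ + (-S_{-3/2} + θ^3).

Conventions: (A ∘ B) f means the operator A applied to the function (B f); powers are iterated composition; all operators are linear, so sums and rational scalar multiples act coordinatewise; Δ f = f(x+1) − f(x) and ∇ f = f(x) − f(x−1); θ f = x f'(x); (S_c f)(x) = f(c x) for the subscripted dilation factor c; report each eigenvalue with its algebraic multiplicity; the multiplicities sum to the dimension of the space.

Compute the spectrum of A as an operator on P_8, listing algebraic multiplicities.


λ = -1 (multiplicity 1), λ = 5/2 (multiplicity 1), λ = 23/4 (multiplicity 1), λ = 243/8 (multiplicity 1), λ = 943/16 (multiplicity 1), λ = 4243/32 (multiplicity 1), λ = 13095/64 (multiplicity 1), λ = 46091/128 (multiplicity 1), λ = 124511/256 (multiplicity 1)

image of 1: -1
image of x: (5/2)x + 1
image of x^2: (23/4)x^2 + 2x - 1
image of x^3: (243/8)x^3 + 3x^2 - 3x + 1
image of x^4: (943/16)x^4 + 4x^3 - 6x^2 + 4x - 1
image of x^5: (4243/32)x^5 + 5x^4 - 10x^3 + 10x^2 - 5x + 1
image of x^6: (13095/64)x^6 + 6x^5 - 15x^4 + 20x^3 - 15x^2 + 6x - 1
image of x^7: (46091/128)x^7 + 7x^6 - 21x^5 + 35x^4 - 35x^3 + 21x^2 - 7x + 1
image of x^8: (124511/256)x^8 + 8x^7 - 28x^6 + 56x^5 - 70x^4 + 56x^3 - 28x^2 + 8x - 1
the matrix is upper triangular; its diagonal is (-1, 5/2, 23/4, 243/8, 943/16, 4243/32, 13095/64, 46091/128, 124511/256)
for a triangular matrix the eigenvalues are the diagonal entries, with algebraic multiplicity their repetition count


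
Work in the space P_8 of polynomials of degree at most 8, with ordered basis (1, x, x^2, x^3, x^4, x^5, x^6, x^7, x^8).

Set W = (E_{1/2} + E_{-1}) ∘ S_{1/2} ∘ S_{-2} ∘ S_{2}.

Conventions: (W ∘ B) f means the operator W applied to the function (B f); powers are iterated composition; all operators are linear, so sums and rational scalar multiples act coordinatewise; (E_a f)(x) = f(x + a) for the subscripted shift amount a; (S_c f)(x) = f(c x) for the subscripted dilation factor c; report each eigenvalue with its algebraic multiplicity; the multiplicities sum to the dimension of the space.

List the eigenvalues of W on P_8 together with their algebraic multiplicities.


image of 1: 2
image of x: -4x + 1
image of x^2: 8x^2 - 4x + 5
image of x^3: -16x^3 + 12x^2 - 30x + 7
image of x^4: 32x^4 - 32x^3 + 120x^2 - 56x + 17
image of x^5: -64x^5 + 80x^4 - 400x^3 + 280x^2 - 170x + 31
image of x^6: 128x^6 - 192x^5 + 1200x^4 - 1120x^3 + 1020x^2 - 372x + 65
image of x^7: -256x^7 + 448x^6 - 3360x^5 + 3920x^4 - 4760x^3 + 2604x^2 - 910x + 127
image of x^8: 512x^8 - 1024x^7 + 8960x^6 - 12544x^5 + 19040x^4 - 13888x^3 + 7280x^2 - 2032x + 257
the matrix is upper triangular; its diagonal is (2, -4, 8, -16, 32, -64, 128, -256, 512)
for a triangular matrix the eigenvalues are the diagonal entries, with algebraic multiplicity their repetition count

λ = -256 (multiplicity 1), λ = -64 (multiplicity 1), λ = -16 (multiplicity 1), λ = -4 (multiplicity 1), λ = 2 (multiplicity 1), λ = 8 (multiplicity 1), λ = 32 (multiplicity 1), λ = 128 (multiplicity 1), λ = 512 (multiplicity 1)


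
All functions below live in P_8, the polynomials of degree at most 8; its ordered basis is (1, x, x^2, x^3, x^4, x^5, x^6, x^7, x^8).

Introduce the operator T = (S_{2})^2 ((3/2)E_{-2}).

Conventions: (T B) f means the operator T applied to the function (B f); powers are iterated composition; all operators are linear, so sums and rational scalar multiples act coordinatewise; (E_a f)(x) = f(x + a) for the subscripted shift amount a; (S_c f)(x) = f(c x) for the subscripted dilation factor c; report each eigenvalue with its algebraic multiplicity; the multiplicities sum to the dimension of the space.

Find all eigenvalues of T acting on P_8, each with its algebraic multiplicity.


λ = 3/2 (multiplicity 1), λ = 6 (multiplicity 1), λ = 24 (multiplicity 1), λ = 96 (multiplicity 1), λ = 384 (multiplicity 1), λ = 1536 (multiplicity 1), λ = 6144 (multiplicity 1), λ = 24576 (multiplicity 1), λ = 98304 (multiplicity 1)

image of 1: 3/2
image of x: 6x - 3
image of x^2: 24x^2 - 24x + 6
image of x^3: 96x^3 - 144x^2 + 72x - 12
image of x^4: 384x^4 - 768x^3 + 576x^2 - 192x + 24
image of x^5: 1536x^5 - 3840x^4 + 3840x^3 - 1920x^2 + 480x - 48
image of x^6: 6144x^6 - 18432x^5 + 23040x^4 - 15360x^3 + 5760x^2 - 1152x + 96
image of x^7: 24576x^7 - 86016x^6 + 129024x^5 - 107520x^4 + 53760x^3 - 16128x^2 + 2688x - 192
image of x^8: 98304x^8 - 393216x^7 + 688128x^6 - 688128x^5 + 430080x^4 - 172032x^3 + 43008x^2 - 6144x + 384
the matrix is upper triangular; its diagonal is (3/2, 6, 24, 96, 384, 1536, 6144, 24576, 98304)
for a triangular matrix the eigenvalues are the diagonal entries, with algebraic multiplicity their repetition count


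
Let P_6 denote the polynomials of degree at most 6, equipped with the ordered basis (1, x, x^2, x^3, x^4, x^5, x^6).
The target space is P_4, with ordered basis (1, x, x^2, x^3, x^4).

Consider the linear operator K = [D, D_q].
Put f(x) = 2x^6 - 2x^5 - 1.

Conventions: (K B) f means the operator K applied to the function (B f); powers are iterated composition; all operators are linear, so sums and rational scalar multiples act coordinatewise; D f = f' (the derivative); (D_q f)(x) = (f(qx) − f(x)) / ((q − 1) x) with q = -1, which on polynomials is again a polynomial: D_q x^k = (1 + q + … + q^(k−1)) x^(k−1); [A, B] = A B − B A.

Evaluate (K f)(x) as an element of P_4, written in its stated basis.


D_q f = -2x^4
D D_q f = -8x^3
D f = 12x^5 - 10x^4
D_q D f = 12x^4
[D, D_q] f = -12x^4 - 8x^3

the image equals g(x) = -12x^4 - 8x^3


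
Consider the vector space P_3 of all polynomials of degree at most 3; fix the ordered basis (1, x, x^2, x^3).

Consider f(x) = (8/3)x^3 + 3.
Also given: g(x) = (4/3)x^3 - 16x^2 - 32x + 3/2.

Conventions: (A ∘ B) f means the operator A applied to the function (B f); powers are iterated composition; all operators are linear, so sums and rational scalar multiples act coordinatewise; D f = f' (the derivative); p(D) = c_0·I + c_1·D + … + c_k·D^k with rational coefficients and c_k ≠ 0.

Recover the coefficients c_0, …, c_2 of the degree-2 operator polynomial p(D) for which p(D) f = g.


D^0 f = (8/3)x^3 + 3
D^1 f = 8x^2
D^2 f = 16x
matching coefficients of g against c_0 f + c_1 Df + … from the top degree down determines the c_i
solution: c_0 = 1/2, c_1 = -2, c_2 = -2

p(D) = (1/2)·I − 2·D − 2·D^2, i.e. c_0 = 1/2, c_1 = -2, c_2 = -2


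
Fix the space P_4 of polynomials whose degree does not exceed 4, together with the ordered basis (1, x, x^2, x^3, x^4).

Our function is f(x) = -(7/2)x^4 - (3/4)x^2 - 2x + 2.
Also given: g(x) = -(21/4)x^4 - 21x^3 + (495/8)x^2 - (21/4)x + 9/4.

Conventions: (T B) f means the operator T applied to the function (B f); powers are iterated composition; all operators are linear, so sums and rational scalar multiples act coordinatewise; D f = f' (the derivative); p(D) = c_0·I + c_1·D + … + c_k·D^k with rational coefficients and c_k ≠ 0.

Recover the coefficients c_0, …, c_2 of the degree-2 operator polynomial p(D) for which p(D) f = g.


D^0 f = -(7/2)x^4 - (3/4)x^2 - 2x + 2
D^1 f = -14x^3 - (3/2)x - 2
D^2 f = -42x^2 - 3/2
matching coefficients of g against c_0 f + c_1 Df + … from the top degree down determines the c_i
solution: c_0 = 3/2, c_1 = 3/2, c_2 = -3/2

p(D) = (3/2)·I + (3/2)·D − (3/2)·D^2, i.e. c_0 = 3/2, c_1 = 3/2, c_2 = -3/2


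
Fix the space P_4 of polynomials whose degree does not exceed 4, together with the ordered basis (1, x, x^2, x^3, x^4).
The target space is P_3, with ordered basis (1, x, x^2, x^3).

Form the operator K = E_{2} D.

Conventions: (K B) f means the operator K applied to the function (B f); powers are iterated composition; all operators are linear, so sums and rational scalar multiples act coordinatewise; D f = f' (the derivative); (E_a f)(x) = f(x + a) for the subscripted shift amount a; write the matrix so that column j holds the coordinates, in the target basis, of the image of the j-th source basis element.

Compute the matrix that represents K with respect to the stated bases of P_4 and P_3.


image of 1: 0
image of x: 1
image of x^2: 2x + 4
image of x^3: 3x^2 + 12x + 12
image of x^4: 4x^3 + 24x^2 + 48x + 32
each image's coordinates form column j of the matrix

the matrix is [[0, 1, 4, 12, 32]; [0, 0, 2, 12, 48]; [0, 0, 0, 3, 24]; [0, 0, 0, 0, 4]] (rows listed top to bottom)


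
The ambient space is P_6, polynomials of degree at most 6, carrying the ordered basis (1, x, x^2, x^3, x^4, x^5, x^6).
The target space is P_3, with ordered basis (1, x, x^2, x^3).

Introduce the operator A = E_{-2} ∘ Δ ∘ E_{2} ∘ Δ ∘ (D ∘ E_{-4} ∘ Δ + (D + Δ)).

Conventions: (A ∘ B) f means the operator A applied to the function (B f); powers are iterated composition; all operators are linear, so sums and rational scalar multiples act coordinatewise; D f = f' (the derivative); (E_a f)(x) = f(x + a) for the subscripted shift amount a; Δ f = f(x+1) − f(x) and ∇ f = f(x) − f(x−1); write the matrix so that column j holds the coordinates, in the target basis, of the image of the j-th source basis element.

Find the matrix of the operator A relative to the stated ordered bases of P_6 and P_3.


image of 1: 0
image of x: 0
image of x^2: 0
image of x^3: 12
image of x^4: 48x + 84
image of x^5: 120x^2 + 420x - 80
image of x^6: 240x^3 + 1260x^2 - 480x + 3060
each image's coordinates form column j of the matrix

the matrix is [[0, 0, 0, 12, 84, -80, 3060]; [0, 0, 0, 0, 48, 420, -480]; [0, 0, 0, 0, 0, 120, 1260]; [0, 0, 0, 0, 0, 0, 240]] (rows listed top to bottom)


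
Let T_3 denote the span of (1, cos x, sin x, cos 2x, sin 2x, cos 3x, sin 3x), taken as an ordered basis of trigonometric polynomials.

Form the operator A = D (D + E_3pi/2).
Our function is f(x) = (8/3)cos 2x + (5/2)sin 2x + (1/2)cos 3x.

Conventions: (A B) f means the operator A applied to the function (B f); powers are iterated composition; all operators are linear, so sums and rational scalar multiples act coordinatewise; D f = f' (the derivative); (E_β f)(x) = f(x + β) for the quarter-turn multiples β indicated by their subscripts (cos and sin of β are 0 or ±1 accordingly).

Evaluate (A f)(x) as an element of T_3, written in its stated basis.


the image equals g(x) = -(47/3)cos 2x - (14/3)sin 2x - 6cos 3x

D f = 5cos 2x - (16/3)sin 2x - (3/2)sin 3x
E_3pi/2 f = -(8/3)cos 2x - (5/2)sin 2x - (1/2)sin 3x
(D + E_3pi/2) f = (7/3)cos 2x - (47/6)sin 2x - 2sin 3x
D (D + E_3pi/2) f = -(47/3)cos 2x - (14/3)sin 2x - 6cos 3x


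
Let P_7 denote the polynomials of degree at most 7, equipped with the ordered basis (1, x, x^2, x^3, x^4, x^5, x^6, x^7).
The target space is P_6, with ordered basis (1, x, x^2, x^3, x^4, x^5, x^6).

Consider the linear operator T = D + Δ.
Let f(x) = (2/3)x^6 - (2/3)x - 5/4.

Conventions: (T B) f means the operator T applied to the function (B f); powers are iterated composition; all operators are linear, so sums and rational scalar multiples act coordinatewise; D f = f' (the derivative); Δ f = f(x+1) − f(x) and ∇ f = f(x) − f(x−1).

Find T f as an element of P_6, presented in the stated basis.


the result is g(x) = 8x^5 + 10x^4 + (40/3)x^3 + 10x^2 + 4x - 2/3

D f = 4x^5 - 2/3
Δ f = 4x^5 + 10x^4 + (40/3)x^3 + 10x^2 + 4x
(D + Δ) f = 8x^5 + 10x^4 + (40/3)x^3 + 10x^2 + 4x - 2/3


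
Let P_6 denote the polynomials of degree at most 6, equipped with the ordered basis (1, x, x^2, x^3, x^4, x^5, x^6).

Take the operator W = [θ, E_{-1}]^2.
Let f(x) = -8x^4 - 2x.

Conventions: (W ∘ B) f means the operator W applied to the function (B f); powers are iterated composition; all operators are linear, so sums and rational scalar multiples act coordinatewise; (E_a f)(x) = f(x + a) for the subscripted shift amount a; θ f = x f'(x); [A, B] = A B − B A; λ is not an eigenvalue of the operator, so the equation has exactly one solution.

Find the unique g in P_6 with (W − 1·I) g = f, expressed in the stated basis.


the image equals g(x) = 8x^4 + 96x^2 - 382x + 576

write g with unknown coordinates in the stated basis and equate coefficients in (W − 1·I) g = f
solving from the highest basis element down gives g = 8x^4 + 96x^2 - 382x + 576
check: W g = 96x^2 - 384x + 576
so W g − 1·g = -8x^4 - 2x = f ✓


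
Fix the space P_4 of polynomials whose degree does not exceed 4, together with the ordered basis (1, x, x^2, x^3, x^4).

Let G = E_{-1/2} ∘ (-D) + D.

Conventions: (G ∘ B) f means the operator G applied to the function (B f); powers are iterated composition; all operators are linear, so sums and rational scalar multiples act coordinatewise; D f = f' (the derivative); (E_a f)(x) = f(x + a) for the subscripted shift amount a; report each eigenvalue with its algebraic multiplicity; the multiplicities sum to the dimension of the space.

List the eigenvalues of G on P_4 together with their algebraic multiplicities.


λ = 0 (multiplicity 5)

image of 1: 0
image of x: 0
image of x^2: 1
image of x^3: 3x - 3/4
image of x^4: 6x^2 - 3x + 1/2
the matrix is upper triangular; its diagonal is (0, 0, 0, 0, 0)
for a triangular matrix the eigenvalues are the diagonal entries, with algebraic multiplicity their repetition count


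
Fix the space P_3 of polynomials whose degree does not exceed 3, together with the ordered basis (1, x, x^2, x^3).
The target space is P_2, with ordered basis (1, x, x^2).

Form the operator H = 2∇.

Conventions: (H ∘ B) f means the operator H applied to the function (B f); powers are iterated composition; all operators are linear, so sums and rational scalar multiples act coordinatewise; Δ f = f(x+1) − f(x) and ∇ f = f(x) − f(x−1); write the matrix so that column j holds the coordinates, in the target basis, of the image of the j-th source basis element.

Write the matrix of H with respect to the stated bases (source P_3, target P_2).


image of 1: 0
image of x: 2
image of x^2: 4x - 2
image of x^3: 6x^2 - 6x + 2
each image's coordinates form column j of the matrix

the matrix is [[0, 2, -2, 2]; [0, 0, 4, -6]; [0, 0, 0, 6]] (rows listed top to bottom)


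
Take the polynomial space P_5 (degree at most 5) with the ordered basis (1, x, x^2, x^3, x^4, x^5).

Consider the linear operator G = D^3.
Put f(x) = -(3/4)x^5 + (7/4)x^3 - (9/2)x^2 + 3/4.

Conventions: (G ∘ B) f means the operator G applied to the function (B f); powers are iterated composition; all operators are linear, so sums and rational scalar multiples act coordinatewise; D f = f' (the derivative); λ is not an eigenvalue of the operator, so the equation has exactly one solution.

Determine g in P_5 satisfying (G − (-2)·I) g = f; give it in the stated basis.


write g with unknown coordinates in the stated basis and equate coefficients in (G − (-2)·I) g = f
solving from the highest basis element down gives g = -(3/8)x^5 + (7/8)x^3 + 9x^2 - 9/4
check: G g = -(45/2)x^2 + 21/4
so G g − (-2)·g = -(3/4)x^5 + (7/4)x^3 - (9/2)x^2 + 3/4 = f ✓

the image equals g(x) = -(3/8)x^5 + (7/8)x^3 + 9x^2 - 9/4


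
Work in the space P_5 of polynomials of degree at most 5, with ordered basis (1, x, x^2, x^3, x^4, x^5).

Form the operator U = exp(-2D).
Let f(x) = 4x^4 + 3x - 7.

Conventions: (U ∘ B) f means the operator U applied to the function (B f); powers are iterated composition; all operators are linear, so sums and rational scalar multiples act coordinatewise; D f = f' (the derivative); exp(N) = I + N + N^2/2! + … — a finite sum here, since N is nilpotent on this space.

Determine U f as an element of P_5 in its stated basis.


order-1 term: -32x^3 - 6
order-2 term: 96x^2
order-3 term: -128x
order-4 term: 64
the series for exp(-2D) f terminates at order 4
exp(-2D) f = 4x^4 - 32x^3 + 96x^2 - 125x + 51

the image equals g(x) = 4x^4 - 32x^3 + 96x^2 - 125x + 51


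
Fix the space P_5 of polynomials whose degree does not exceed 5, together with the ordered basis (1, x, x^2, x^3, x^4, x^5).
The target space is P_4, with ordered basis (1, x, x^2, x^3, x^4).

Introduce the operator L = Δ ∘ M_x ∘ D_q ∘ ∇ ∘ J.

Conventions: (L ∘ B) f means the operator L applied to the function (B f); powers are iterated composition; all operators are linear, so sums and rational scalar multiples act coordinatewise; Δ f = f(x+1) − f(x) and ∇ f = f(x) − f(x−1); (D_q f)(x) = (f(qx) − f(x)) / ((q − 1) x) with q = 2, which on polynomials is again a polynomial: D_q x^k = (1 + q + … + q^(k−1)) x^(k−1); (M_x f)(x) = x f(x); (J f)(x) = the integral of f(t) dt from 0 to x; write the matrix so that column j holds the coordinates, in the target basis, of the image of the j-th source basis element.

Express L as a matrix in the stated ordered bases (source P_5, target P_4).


image of 1: 0
image of x: 1
image of x^2: 6x + 2
image of x^3: 21x^2 + 12x + 7/2
image of x^4: 60x^3 + 48x^2 + 30x + 6
image of x^5: 155x^4 + 160x^3 + 155x^2 + 60x + 31/3
each image's coordinates form column j of the matrix

the matrix is [[0, 1, 2, 7/2, 6, 31/3]; [0, 0, 6, 12, 30, 60]; [0, 0, 0, 21, 48, 155]; [0, 0, 0, 0, 60, 160]; [0, 0, 0, 0, 0, 155]] (rows listed top to bottom)


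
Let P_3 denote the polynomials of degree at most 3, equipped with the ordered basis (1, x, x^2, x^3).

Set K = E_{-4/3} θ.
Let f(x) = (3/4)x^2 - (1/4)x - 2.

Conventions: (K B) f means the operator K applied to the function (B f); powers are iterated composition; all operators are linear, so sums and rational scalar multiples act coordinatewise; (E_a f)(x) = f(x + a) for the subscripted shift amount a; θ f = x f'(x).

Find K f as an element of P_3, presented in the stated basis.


θ f = (3/2)x^2 - (1/4)x
E_{-4/3} θ f = (3/2)x^2 - (17/4)x + 3

g(x) = (3/2)x^2 - (17/4)x + 3


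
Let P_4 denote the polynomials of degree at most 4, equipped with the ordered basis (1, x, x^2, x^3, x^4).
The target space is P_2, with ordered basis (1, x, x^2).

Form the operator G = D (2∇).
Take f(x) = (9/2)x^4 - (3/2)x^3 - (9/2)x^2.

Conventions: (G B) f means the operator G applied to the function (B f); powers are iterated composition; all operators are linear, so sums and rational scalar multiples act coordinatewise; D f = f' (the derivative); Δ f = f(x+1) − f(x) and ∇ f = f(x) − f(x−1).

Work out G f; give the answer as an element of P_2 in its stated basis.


the result is g(x) = 108x^2 - 126x + 27

∇ f = 18x^3 - (63/2)x^2 + (27/2)x - 3/2
(2∇) f = 36x^3 - 63x^2 + 27x - 3
D (2∇) f = 108x^2 - 126x + 27


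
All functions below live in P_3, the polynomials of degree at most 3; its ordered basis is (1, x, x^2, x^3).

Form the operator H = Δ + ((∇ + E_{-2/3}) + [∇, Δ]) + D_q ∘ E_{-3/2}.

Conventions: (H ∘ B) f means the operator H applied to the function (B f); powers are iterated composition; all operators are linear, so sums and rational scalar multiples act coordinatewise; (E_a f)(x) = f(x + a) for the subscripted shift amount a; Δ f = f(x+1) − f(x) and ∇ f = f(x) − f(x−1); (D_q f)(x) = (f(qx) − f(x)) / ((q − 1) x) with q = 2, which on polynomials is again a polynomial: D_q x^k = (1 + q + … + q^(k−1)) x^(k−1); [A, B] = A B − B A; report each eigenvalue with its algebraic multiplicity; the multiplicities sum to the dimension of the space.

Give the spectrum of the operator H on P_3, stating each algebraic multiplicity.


λ = 1 (multiplicity 4)

image of 1: 1
image of x: x + 7/3
image of x^2: x^2 + (17/3)x - 23/9
image of x^3: x^3 + 11x^2 - (73/6)x + 913/108
the matrix is upper triangular; its diagonal is (1, 1, 1, 1)
for a triangular matrix the eigenvalues are the diagonal entries, with algebraic multiplicity their repetition count


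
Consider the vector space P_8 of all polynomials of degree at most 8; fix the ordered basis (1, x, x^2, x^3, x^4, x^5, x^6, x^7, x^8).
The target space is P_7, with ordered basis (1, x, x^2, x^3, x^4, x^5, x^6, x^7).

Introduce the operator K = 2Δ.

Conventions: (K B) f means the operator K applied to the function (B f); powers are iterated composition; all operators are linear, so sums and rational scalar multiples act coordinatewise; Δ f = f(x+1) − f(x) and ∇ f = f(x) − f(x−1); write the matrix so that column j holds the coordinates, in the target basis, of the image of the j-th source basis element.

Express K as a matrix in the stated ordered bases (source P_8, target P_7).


image of 1: 0
image of x: 2
image of x^2: 4x + 2
image of x^3: 6x^2 + 6x + 2
image of x^4: 8x^3 + 12x^2 + 8x + 2
image of x^5: 10x^4 + 20x^3 + 20x^2 + 10x + 2
image of x^6: 12x^5 + 30x^4 + 40x^3 + 30x^2 + 12x + 2
image of x^7: 14x^6 + 42x^5 + 70x^4 + 70x^3 + 42x^2 + 14x + 2
image of x^8: 16x^7 + 56x^6 + 112x^5 + 140x^4 + 112x^3 + 56x^2 + 16x + 2
each image's coordinates form column j of the matrix

the matrix is [[0, 2, 2, 2, 2, 2, 2, 2, 2]; [0, 0, 4, 6, 8, 10, 12, 14, 16]; [0, 0, 0, 6, 12, 20, 30, 42, 56]; [0, 0, 0, 0, 8, 20, 40, 70, 112]; [0, 0, 0, 0, 0, 10, 30, 70, 140]; [0, 0, 0, 0, 0, 0, 12, 42, 112]; [0, 0, 0, 0, 0, 0, 0, 14, 56]; [0, 0, 0, 0, 0, 0, 0, 0, 16]] (rows listed top to bottom)


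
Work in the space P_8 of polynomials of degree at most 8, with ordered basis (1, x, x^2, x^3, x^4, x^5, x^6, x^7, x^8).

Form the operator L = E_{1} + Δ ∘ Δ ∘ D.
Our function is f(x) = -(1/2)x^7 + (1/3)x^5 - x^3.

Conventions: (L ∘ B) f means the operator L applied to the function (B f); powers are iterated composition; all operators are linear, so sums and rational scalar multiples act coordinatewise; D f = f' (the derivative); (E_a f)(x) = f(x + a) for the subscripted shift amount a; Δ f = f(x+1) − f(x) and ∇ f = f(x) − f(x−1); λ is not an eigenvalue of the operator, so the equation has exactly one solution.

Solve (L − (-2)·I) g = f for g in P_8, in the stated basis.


the result is g(x) = -(1/6)x^7 + (7/18)x^6 + (1/2)x^5 + (65/6)x^4 + (757/54)x^3 - (709/54)x^2 - (18151/162)x - 44903/486

write g with unknown coordinates in the stated basis and equate coefficients in (L − (-2)·I) g = f
solving from the highest basis element down gives g = -(1/6)x^7 + (7/18)x^6 + (1/2)x^5 + (65/6)x^4 + (757/54)x^3 - (709/54)x^2 - (18151/162)x - 44903/486
check: L g = -(1/6)x^7 - (7/9)x^6 - (2/3)x^5 - (65/3)x^4 - (784/27)x^3 + (709/27)x^2 + (18151/81)x + 44903/243
so L g − (-2)·g = -(1/2)x^7 + (1/3)x^5 - x^3 = f ✓


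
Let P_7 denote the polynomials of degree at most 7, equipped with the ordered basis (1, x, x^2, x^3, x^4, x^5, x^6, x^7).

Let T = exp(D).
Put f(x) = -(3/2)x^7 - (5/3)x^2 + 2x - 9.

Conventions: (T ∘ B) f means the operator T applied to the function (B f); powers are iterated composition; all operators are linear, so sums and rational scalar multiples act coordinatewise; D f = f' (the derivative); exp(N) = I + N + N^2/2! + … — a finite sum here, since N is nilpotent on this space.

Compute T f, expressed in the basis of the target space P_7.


order-1 term: -(21/2)x^6 - (10/3)x + 2
order-2 term: -(63/2)x^5 - 5/3
order-3 term: -(105/2)x^4
order-4 term: -(105/2)x^3
order-5 term: -(63/2)x^2
order-6 term: -(21/2)x
order-7 term: -3/2
the series for exp(D) f terminates at order 7
exp(D) f = -(3/2)x^7 - (21/2)x^6 - (63/2)x^5 - (105/2)x^4 - (105/2)x^3 - (199/6)x^2 - (71/6)x - 61/6

the result is g(x) = -(3/2)x^7 - (21/2)x^6 - (63/2)x^5 - (105/2)x^4 - (105/2)x^3 - (199/6)x^2 - (71/6)x - 61/6


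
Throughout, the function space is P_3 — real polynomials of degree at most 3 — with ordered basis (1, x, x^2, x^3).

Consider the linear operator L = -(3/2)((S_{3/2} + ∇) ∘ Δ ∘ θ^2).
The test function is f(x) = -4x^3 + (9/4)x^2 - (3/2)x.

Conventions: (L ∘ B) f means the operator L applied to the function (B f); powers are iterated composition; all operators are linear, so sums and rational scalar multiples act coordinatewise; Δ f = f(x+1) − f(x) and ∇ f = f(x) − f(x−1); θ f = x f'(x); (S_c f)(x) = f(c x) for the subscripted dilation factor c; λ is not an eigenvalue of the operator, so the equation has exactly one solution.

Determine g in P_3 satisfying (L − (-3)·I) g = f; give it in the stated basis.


the image equals g(x) = -(4/3)x^3 - (159/4)x^2 - 302x - 791/2

write g with unknown coordinates in the stated basis and equate coefficients in (L − (-3)·I) g = f
solving from the highest basis element down gives g = -(4/3)x^3 - (159/4)x^2 - 302x - 791/2
check: L g = (243/2)x^2 + (1809/2)x + 2373/2
so L g − (-3)·g = -4x^3 + (9/4)x^2 - (3/2)x = f ✓


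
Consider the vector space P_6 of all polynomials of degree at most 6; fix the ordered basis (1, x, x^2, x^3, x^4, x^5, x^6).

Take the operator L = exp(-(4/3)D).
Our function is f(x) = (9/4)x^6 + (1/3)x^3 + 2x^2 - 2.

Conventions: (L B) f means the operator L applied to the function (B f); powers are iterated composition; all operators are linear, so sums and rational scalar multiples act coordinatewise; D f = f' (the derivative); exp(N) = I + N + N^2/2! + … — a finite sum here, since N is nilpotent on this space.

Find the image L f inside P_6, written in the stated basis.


order-1 term: -18x^5 - (4/3)x^2 - (16/3)x
order-2 term: 60x^4 + (16/9)x + 32/9
order-3 term: -(320/3)x^3 - 64/81
order-4 term: (320/3)x^2
order-5 term: -(512/9)x
order-6 term: 1024/81
the series for exp(-(4/3)D) f terminates at order 6
exp(-(4/3)D) f = (9/4)x^6 - 18x^5 + 60x^4 - (319/3)x^3 + (322/3)x^2 - (544/9)x + 362/27

the result is g(x) = (9/4)x^6 - 18x^5 + 60x^4 - (319/3)x^3 + (322/3)x^2 - (544/9)x + 362/27


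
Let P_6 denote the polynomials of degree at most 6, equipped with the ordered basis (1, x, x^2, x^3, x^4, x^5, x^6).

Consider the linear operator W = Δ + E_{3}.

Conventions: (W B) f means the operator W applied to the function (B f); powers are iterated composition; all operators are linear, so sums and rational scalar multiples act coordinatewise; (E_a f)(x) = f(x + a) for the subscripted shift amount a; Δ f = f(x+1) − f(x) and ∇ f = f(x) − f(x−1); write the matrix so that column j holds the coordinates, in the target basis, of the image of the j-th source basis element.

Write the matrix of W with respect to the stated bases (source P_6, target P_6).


image of 1: 1
image of x: x + 4
image of x^2: x^2 + 8x + 10
image of x^3: x^3 + 12x^2 + 30x + 28
image of x^4: x^4 + 16x^3 + 60x^2 + 112x + 82
image of x^5: x^5 + 20x^4 + 100x^3 + 280x^2 + 410x + 244
image of x^6: x^6 + 24x^5 + 150x^4 + 560x^3 + 1230x^2 + 1464x + 730
each image's coordinates form column j of the matrix

the matrix is [[1, 4, 10, 28, 82, 244, 730]; [0, 1, 8, 30, 112, 410, 1464]; [0, 0, 1, 12, 60, 280, 1230]; [0, 0, 0, 1, 16, 100, 560]; [0, 0, 0, 0, 1, 20, 150]; [0, 0, 0, 0, 0, 1, 24]; [0, 0, 0, 0, 0, 0, 1]] (rows listed top to bottom)


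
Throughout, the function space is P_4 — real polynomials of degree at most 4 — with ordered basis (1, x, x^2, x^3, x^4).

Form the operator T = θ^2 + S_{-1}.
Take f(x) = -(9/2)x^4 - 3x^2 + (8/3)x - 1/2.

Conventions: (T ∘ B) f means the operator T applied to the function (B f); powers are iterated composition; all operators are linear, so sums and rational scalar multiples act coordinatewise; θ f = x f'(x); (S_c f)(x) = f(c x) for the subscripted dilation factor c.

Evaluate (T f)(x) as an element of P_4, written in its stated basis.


the image equals g(x) = -(153/2)x^4 - 15x^2 - 1/2

θ f = -18x^4 - 6x^2 + (8/3)x
θ θ f = -72x^4 - 12x^2 + (8/3)x
S_{-1} f = -(9/2)x^4 - 3x^2 - (8/3)x - 1/2
(θ^2 + S_{-1}) f = -(153/2)x^4 - 15x^2 - 1/2


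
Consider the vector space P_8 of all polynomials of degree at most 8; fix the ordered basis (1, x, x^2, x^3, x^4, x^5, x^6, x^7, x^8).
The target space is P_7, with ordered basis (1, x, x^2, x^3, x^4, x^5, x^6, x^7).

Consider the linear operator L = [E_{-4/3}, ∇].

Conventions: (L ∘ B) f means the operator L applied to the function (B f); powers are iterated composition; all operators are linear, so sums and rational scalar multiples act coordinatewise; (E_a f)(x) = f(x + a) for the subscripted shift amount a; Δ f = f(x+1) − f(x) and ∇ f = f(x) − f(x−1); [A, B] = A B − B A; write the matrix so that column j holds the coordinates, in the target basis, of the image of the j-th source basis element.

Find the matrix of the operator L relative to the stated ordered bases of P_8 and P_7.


image of 1: 0
image of x: 0
image of x^2: 0
image of x^3: 0
image of x^4: 0
image of x^5: 0
image of x^6: 0
image of x^7: 0
image of x^8: 0
each image's coordinates form column j of the matrix

the matrix is [[0, 0, 0, 0, 0, 0, 0, 0, 0]; [0, 0, 0, 0, 0, 0, 0, 0, 0]; [0, 0, 0, 0, 0, 0, 0, 0, 0]; [0, 0, 0, 0, 0, 0, 0, 0, 0]; [0, 0, 0, 0, 0, 0, 0, 0, 0]; [0, 0, 0, 0, 0, 0, 0, 0, 0]; [0, 0, 0, 0, 0, 0, 0, 0, 0]; [0, 0, 0, 0, 0, 0, 0, 0, 0]] (rows listed top to bottom)


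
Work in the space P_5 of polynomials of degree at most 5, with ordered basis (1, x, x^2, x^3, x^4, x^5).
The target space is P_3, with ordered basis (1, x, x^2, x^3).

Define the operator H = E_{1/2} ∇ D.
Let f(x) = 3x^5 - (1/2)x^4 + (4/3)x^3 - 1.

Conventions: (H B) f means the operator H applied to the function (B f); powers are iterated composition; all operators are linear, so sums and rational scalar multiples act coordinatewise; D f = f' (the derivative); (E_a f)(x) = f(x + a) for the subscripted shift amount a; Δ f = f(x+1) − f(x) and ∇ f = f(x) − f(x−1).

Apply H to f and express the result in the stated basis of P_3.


D f = 15x^4 - 2x^3 + 4x^2
∇ D f = 60x^3 - 96x^2 + 74x - 21
E_{1/2} ∇ D f = 60x^3 - 6x^2 + 23x - 1/2

g(x) = 60x^3 - 6x^2 + 23x - 1/2


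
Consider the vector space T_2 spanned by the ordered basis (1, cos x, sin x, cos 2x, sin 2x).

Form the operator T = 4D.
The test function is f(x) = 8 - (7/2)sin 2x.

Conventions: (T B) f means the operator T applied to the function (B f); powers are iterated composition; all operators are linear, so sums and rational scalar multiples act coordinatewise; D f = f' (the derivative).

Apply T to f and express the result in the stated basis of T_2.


g(x) = -28cos 2x

D f = -7cos 2x
(4D) f = -28cos 2x


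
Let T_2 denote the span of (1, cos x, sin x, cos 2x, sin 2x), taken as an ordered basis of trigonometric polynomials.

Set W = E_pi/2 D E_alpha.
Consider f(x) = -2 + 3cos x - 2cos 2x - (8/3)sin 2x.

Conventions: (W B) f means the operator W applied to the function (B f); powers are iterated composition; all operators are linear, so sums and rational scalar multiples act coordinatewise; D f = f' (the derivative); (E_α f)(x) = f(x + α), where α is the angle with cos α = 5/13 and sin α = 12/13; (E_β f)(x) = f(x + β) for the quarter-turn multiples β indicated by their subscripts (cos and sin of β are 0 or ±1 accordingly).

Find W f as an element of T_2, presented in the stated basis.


E_alpha f = -2 + (15/13)cos x - (36/13)sin x - (82/169)cos 2x + (1672/507)sin 2x
D E_alpha f = -(36/13)cos x - (15/13)sin x + (3344/507)cos 2x + (164/169)sin 2x
E_pi/2 D E_alpha f = -(15/13)cos x + (36/13)sin x - (3344/507)cos 2x - (164/169)sin 2x

the result is g(x) = -(15/13)cos x + (36/13)sin x - (3344/507)cos 2x - (164/169)sin 2x


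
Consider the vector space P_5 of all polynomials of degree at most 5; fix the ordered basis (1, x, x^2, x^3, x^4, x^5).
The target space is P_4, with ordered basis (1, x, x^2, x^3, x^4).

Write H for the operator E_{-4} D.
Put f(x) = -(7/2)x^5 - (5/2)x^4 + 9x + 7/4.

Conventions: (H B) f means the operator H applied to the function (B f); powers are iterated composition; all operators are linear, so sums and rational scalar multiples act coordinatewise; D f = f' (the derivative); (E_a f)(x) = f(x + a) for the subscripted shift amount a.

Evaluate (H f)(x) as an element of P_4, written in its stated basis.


D f = -(35/2)x^4 - 10x^3 + 9
E_{-4} D f = -(35/2)x^4 + 270x^3 - 1560x^2 + 4000x - 3831

g(x) = -(35/2)x^4 + 270x^3 - 1560x^2 + 4000x - 3831


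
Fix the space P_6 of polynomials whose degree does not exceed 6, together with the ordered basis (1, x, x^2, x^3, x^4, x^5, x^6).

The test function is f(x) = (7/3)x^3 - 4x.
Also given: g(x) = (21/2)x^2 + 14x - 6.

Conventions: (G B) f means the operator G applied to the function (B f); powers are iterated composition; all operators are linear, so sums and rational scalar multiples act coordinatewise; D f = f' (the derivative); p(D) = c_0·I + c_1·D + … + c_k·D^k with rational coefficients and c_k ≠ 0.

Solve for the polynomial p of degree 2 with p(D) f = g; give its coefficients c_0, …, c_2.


c_0 = 0, c_1 = 3/2, c_2 = 1

D^0 f = (7/3)x^3 - 4x
D^1 f = 7x^2 - 4
D^2 f = 14x
matching coefficients of g against c_0 f + c_1 Df + … from the top degree down determines the c_i
solution: c_0 = 0, c_1 = 3/2, c_2 = 1


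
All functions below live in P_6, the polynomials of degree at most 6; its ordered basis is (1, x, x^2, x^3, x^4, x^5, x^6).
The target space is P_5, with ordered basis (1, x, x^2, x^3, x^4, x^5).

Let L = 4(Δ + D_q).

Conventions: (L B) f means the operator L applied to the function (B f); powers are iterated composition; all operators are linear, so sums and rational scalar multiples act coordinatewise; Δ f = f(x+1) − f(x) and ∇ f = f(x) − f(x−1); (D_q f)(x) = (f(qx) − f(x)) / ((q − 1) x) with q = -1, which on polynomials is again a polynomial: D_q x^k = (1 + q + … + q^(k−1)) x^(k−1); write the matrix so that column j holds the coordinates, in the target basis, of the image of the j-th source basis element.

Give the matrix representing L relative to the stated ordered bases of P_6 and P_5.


image of 1: 0
image of x: 8
image of x^2: 8x + 4
image of x^3: 16x^2 + 12x + 4
image of x^4: 16x^3 + 24x^2 + 16x + 4
image of x^5: 24x^4 + 40x^3 + 40x^2 + 20x + 4
image of x^6: 24x^5 + 60x^4 + 80x^3 + 60x^2 + 24x + 4
each image's coordinates form column j of the matrix

the matrix is [[0, 8, 4, 4, 4, 4, 4]; [0, 0, 8, 12, 16, 20, 24]; [0, 0, 0, 16, 24, 40, 60]; [0, 0, 0, 0, 16, 40, 80]; [0, 0, 0, 0, 0, 24, 60]; [0, 0, 0, 0, 0, 0, 24]] (rows listed top to bottom)


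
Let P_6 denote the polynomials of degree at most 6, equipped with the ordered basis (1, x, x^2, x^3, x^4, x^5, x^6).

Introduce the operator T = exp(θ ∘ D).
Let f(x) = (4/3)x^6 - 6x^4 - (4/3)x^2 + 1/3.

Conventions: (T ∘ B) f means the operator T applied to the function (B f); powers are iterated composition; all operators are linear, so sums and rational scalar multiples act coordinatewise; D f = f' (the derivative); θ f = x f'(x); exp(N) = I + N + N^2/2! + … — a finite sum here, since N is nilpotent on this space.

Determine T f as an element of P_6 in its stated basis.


order-1 term: 40x^5 - 72x^3 - (8/3)x
order-2 term: 400x^4 - 216x^2
order-3 term: 1600x^3 - 144x
order-4 term: 2400x^2
order-5 term: 960x
the series for exp(θ ∘ D) f terminates at order 5
exp(θ ∘ D) f = (4/3)x^6 + 40x^5 + 394x^4 + 1528x^3 + (6548/3)x^2 + (2440/3)x + 1/3

the result is g(x) = (4/3)x^6 + 40x^5 + 394x^4 + 1528x^3 + (6548/3)x^2 + (2440/3)x + 1/3


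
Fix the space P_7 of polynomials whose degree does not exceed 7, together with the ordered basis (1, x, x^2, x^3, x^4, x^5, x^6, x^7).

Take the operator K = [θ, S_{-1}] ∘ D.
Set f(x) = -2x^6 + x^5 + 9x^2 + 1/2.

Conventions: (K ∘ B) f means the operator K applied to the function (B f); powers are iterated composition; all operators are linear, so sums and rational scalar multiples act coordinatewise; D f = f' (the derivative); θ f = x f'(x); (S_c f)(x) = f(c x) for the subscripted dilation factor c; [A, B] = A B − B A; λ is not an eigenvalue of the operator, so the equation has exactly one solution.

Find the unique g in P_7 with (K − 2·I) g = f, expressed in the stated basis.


g(x) = x^6 - (1/2)x^5 - (9/2)x^2 - 1/4

write g with unknown coordinates in the stated basis and equate coefficients in (K − 2·I) g = f
solving from the highest basis element down gives g = x^6 - (1/2)x^5 - (9/2)x^2 - 1/4
check: K g = 0
so K g − 2·g = -2x^6 + x^5 + 9x^2 + 1/2 = f ✓
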